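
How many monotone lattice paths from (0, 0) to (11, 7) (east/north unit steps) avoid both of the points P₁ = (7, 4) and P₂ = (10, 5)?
Number of paths = 15225

Inclusion–exclusion. Total paths: C(18, 11) = 31824. Through P₁: C(11, 7)·C(7, 4) = 11550. Through P₂: C(15, 10)·C(3, 1) = 9009. Since P₁ is strictly southwest of P₂, a monotone path through both must visit P₁ then P₂; paths through both = C(11, 7)·C(4, 3)·C(3, 1) = 3960. Avoid both = 31824 − 11550 − 9009 + 3960 = 15225.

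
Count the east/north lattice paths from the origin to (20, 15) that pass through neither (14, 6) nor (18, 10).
Number of paths = 2835341250

Inclusion–exclusion. Total paths: C(35, 20) = 3247943160. Through P₁: C(20, 14)·C(15, 6) = 193993800. Through P₂: C(28, 18)·C(7, 2) = 275585310. Since P₁ is strictly southwest of P₂, a monotone path through both must visit P₁ then P₂; paths through both = C(20, 14)·C(8, 4)·C(7, 2) = 56977200. Avoid both = 3247943160 − 193993800 − 275585310 + 56977200 = 2835341250.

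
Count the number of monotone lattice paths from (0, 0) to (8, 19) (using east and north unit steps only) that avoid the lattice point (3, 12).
Number of paths = 1859715

Total paths from (0, 0) to (8, 19): C(27, 8) = 2220075. Paths through (3, 12): (paths (0, 0) → (3, 12)) × (paths (3, 12) → (8, 19)) = C(15, 3) · C(12, 5) = 455 · 792 = 360360. Avoidance count = 2220075 − 360360 = 1859715.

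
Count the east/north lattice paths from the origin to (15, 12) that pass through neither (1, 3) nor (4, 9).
Number of paths = 13977144

Inclusion–exclusion. Total paths: C(27, 15) = 17383860. Through P₁: C(4, 1)·C(23, 14) = 3268760. Through P₂: C(13, 4)·C(14, 11) = 260260. Since P₁ is strictly southwest of P₂, a monotone path through both must visit P₁ then P₂; paths through both = C(4, 1)·C(9, 3)·C(14, 11) = 122304. Avoid both = 17383860 − 3268760 − 260260 + 122304 = 13977144.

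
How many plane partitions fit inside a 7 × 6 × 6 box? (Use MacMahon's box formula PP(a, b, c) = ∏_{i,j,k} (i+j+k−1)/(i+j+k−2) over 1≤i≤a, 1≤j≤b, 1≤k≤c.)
PP(7, 6, 6) = 29706808370096

Evaluate the triple product over i = 1..7, j = 1..6, k = 1..6. The factors are (2/1) · (3/2) · (4/3) · (5/4) · (6/5) · (7/6) · (3/2) · (4/3) · … (252 factors total). The numerators and denominators telescope so the product is an integer; carrying out the multiplication exactly gives PP(7, 6, 6) = 29706808370096.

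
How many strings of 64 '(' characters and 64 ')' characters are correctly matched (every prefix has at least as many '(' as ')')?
C_64 = 368479169875816659479009042713546950

These balanced parentheses are counted by the Catalan number C_n = (1/(n + 1)) · C(2n, n). For n = 64: C_64 = (1/65) · C(128, 64) = 23951146041928082866135587776380551750/65 = 368479169875816659479009042713546950.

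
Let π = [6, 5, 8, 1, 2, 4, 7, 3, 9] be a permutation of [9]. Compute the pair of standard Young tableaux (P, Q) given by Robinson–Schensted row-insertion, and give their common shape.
P = [1, 2, 3, 7, 9] / [4, 8] / [5] / [6];  Q = [1, 3, 6, 7, 9] / [2, 5] / [4] / [8];  common shape = (5, 2, 1, 1)

Row-insert the values π_1, π_2, … into P one at a time, bumping the leftmost entry strictly greater than the inserted value down to the next row. The recording tableau Q records, in position (i, j), the step at which that cell was added to P.
  Insert 6 (step 1): P = [6];  Q = [1]
  Insert 5 (step 2): P = [5] / [6];  Q = [1] / [2]
  Insert 8 (step 3): P = [5, 8] / [6];  Q = [1, 3] / [2]
  Insert 1 (step 4): P = [1, 8] / [5] / [6];  Q = [1, 3] / [2] / [4]
  Insert 2 (step 5): P = [1, 2] / [5, 8] / [6];  Q = [1, 3] / [2, 5] / [4]
  Insert 4 (step 6): P = [1, 2, 4] / [5, 8] / [6];  Q = [1, 3, 6] / [2, 5] / [4]
  Insert 7 (step 7): P = [1, 2, 4, 7] / [5, 8] / [6];  Q = [1, 3, 6, 7] / [2, 5] / [4]
  Insert 3 (step 8): P = [1, 2, 3, 7] / [4, 8] / [5] / [6];  Q = [1, 3, 6, 7] / [2, 5] / [4] / [8]
  Insert 9 (step 9): P = [1, 2, 3, 7, 9] / [4, 8] / [5] / [6];  Q = [1, 3, 6, 7, 9] / [2, 5] / [4] / [8]
Final shape: (5, 2, 1, 1).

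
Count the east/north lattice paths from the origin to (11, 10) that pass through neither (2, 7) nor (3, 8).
Number of paths = 340611

Inclusion–exclusion. Total paths: C(21, 11) = 352716. Through P₁: C(9, 2)·C(12, 9) = 7920. Through P₂: C(11, 3)·C(10, 8) = 7425. Since P₁ is strictly southwest of P₂, a monotone path through both must visit P₁ then P₂; paths through both = C(9, 2)·C(2, 1)·C(10, 8) = 3240. Avoid both = 352716 − 7920 − 7425 + 3240 = 340611.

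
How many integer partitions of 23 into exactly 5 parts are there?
p(23, 5 parts) = 141

Partitions of n into exactly k parts are in bijection with partitions of n − k into at most k parts (subtract 1 from each part). So p(23, exactly 5) = p(18, parts ≤ 5). Computing via the recurrence p(m, j) = p(m, j−1) + p(m−j, j) gives 141.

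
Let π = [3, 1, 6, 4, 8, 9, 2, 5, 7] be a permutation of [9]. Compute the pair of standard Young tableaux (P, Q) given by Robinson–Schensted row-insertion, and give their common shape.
P = [1, 2, 5, 7] / [3, 4, 8, 9] / [6];  Q = [1, 3, 5, 6] / [2, 4, 8, 9] / [7];  common shape = (4, 4, 1)

Row-insert the values π_1, π_2, … into P one at a time, bumping the leftmost entry strictly greater than the inserted value down to the next row. The recording tableau Q records, in position (i, j), the step at which that cell was added to P.
  Insert 3 (step 1): P = [3];  Q = [1]
  Insert 1 (step 2): P = [1] / [3];  Q = [1] / [2]
  Insert 6 (step 3): P = [1, 6] / [3];  Q = [1, 3] / [2]
  Insert 4 (step 4): P = [1, 4] / [3, 6];  Q = [1, 3] / [2, 4]
  Insert 8 (step 5): P = [1, 4, 8] / [3, 6];  Q = [1, 3, 5] / [2, 4]
  Insert 9 (step 6): P = [1, 4, 8, 9] / [3, 6];  Q = [1, 3, 5, 6] / [2, 4]
  Insert 2 (step 7): P = [1, 2, 8, 9] / [3, 4] / [6];  Q = [1, 3, 5, 6] / [2, 4] / [7]
  Insert 5 (step 8): P = [1, 2, 5, 9] / [3, 4, 8] / [6];  Q = [1, 3, 5, 6] / [2, 4, 8] / [7]
  Insert 7 (step 9): P = [1, 2, 5, 7] / [3, 4, 8, 9] / [6];  Q = [1, 3, 5, 6] / [2, 4, 8, 9] / [7]
Final shape: (4, 4, 1).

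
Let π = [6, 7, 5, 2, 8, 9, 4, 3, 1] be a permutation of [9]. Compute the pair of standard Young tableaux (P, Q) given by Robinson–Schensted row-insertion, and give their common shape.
P = [1, 3, 8, 9] / [2, 7] / [4] / [5] / [6];  Q = [1, 2, 5, 6] / [3, 7] / [4] / [8] / [9];  common shape = (4, 2, 1, 1, 1)

Row-insert the values π_1, π_2, … into P one at a time, bumping the leftmost entry strictly greater than the inserted value down to the next row. The recording tableau Q records, in position (i, j), the step at which that cell was added to P.
  Insert 6 (step 1): P = [6];  Q = [1]
  Insert 7 (step 2): P = [6, 7];  Q = [1, 2]
  Insert 5 (step 3): P = [5, 7] / [6];  Q = [1, 2] / [3]
  Insert 2 (step 4): P = [2, 7] / [5] / [6];  Q = [1, 2] / [3] / [4]
  Insert 8 (step 5): P = [2, 7, 8] / [5] / [6];  Q = [1, 2, 5] / [3] / [4]
  Insert 9 (step 6): P = [2, 7, 8, 9] / [5] / [6];  Q = [1, 2, 5, 6] / [3] / [4]
  Insert 4 (step 7): P = [2, 4, 8, 9] / [5, 7] / [6];  Q = [1, 2, 5, 6] / [3, 7] / [4]
  Insert 3 (step 8): P = [2, 3, 8, 9] / [4, 7] / [5] / [6];  Q = [1, 2, 5, 6] / [3, 7] / [4] / [8]
  Insert 1 (step 9): P = [1, 3, 8, 9] / [2, 7] / [4] / [5] / [6];  Q = [1, 2, 5, 6] / [3, 7] / [4] / [8] / [9]
Final shape: (4, 2, 1, 1, 1).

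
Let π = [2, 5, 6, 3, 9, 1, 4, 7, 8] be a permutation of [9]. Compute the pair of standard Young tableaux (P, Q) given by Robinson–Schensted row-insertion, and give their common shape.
P = [1, 3, 4, 7, 8] / [2, 6, 9] / [5];  Q = [1, 2, 3, 5, 9] / [4, 7, 8] / [6];  common shape = (5, 3, 1)

Row-insert the values π_1, π_2, … into P one at a time, bumping the leftmost entry strictly greater than the inserted value down to the next row. The recording tableau Q records, in position (i, j), the step at which that cell was added to P.
  Insert 2 (step 1): P = [2];  Q = [1]
  Insert 5 (step 2): P = [2, 5];  Q = [1, 2]
  Insert 6 (step 3): P = [2, 5, 6];  Q = [1, 2, 3]
  Insert 3 (step 4): P = [2, 3, 6] / [5];  Q = [1, 2, 3] / [4]
  Insert 9 (step 5): P = [2, 3, 6, 9] / [5];  Q = [1, 2, 3, 5] / [4]
  Insert 1 (step 6): P = [1, 3, 6, 9] / [2] / [5];  Q = [1, 2, 3, 5] / [4] / [6]
  Insert 4 (step 7): P = [1, 3, 4, 9] / [2, 6] / [5];  Q = [1, 2, 3, 5] / [4, 7] / [6]
  Insert 7 (step 8): P = [1, 3, 4, 7] / [2, 6, 9] / [5];  Q = [1, 2, 3, 5] / [4, 7, 8] / [6]
  Insert 8 (step 9): P = [1, 3, 4, 7, 8] / [2, 6, 9] / [5];  Q = [1, 2, 3, 5, 9] / [4, 7, 8] / [6]
Final shape: (5, 3, 1).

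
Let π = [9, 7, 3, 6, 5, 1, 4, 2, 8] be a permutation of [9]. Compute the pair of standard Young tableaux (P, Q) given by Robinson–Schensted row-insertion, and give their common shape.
P = [1, 2, 8] / [3, 4] / [5] / [6] / [7] / [9];  Q = [1, 4, 9] / [2, 7] / [3] / [5] / [6] / [8];  common shape = (3, 2, 1, 1, 1, 1)

Row-insert the values π_1, π_2, … into P one at a time, bumping the leftmost entry strictly greater than the inserted value down to the next row. The recording tableau Q records, in position (i, j), the step at which that cell was added to P.
  Insert 9 (step 1): P = [9];  Q = [1]
  Insert 7 (step 2): P = [7] / [9];  Q = [1] / [2]
  Insert 3 (step 3): P = [3] / [7] / [9];  Q = [1] / [2] / [3]
  Insert 6 (step 4): P = [3, 6] / [7] / [9];  Q = [1, 4] / [2] / [3]
  Insert 5 (step 5): P = [3, 5] / [6] / [7] / [9];  Q = [1, 4] / [2] / [3] / [5]
  Insert 1 (step 6): P = [1, 5] / [3] / [6] / [7] / [9];  Q = [1, 4] / [2] / [3] / [5] / [6]
  Insert 4 (step 7): P = [1, 4] / [3, 5] / [6] / [7] / [9];  Q = [1, 4] / [2, 7] / [3] / [5] / [6]
  Insert 2 (step 8): P = [1, 2] / [3, 4] / [5] / [6] / [7] / [9];  Q = [1, 4] / [2, 7] / [3] / [5] / [6] / [8]
  Insert 8 (step 9): P = [1, 2, 8] / [3, 4] / [5] / [6] / [7] / [9];  Q = [1, 4, 9] / [2, 7] / [3] / [5] / [6] / [8]
Final shape: (3, 2, 1, 1, 1, 1).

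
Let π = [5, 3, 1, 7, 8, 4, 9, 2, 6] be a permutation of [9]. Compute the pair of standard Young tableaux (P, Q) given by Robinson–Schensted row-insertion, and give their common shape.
P = [1, 2, 6, 9] / [3, 4, 8] / [5, 7];  Q = [1, 4, 5, 7] / [2, 6, 9] / [3, 8];  common shape = (4, 3, 2)

Row-insert the values π_1, π_2, … into P one at a time, bumping the leftmost entry strictly greater than the inserted value down to the next row. The recording tableau Q records, in position (i, j), the step at which that cell was added to P.
  Insert 5 (step 1): P = [5];  Q = [1]
  Insert 3 (step 2): P = [3] / [5];  Q = [1] / [2]
  Insert 1 (step 3): P = [1] / [3] / [5];  Q = [1] / [2] / [3]
  Insert 7 (step 4): P = [1, 7] / [3] / [5];  Q = [1, 4] / [2] / [3]
  Insert 8 (step 5): P = [1, 7, 8] / [3] / [5];  Q = [1, 4, 5] / [2] / [3]
  Insert 4 (step 6): P = [1, 4, 8] / [3, 7] / [5];  Q = [1, 4, 5] / [2, 6] / [3]
  Insert 9 (step 7): P = [1, 4, 8, 9] / [3, 7] / [5];  Q = [1, 4, 5, 7] / [2, 6] / [3]
  Insert 2 (step 8): P = [1, 2, 8, 9] / [3, 4] / [5, 7];  Q = [1, 4, 5, 7] / [2, 6] / [3, 8]
  Insert 6 (step 9): P = [1, 2, 6, 9] / [3, 4, 8] / [5, 7];  Q = [1, 4, 5, 7] / [2, 6, 9] / [3, 8]
Final shape: (4, 3, 2).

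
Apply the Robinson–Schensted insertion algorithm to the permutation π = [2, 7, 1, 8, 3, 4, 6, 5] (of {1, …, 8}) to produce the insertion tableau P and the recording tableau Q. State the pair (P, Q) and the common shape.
P = [1, 3, 4, 5] / [2, 6, 8] / [7];  Q = [1, 2, 4, 7] / [3, 5, 6] / [8];  common shape = (4, 3, 1)

Row-insert the values π_1, π_2, … into P one at a time, bumping the leftmost entry strictly greater than the inserted value down to the next row. The recording tableau Q records, in position (i, j), the step at which that cell was added to P.
  Insert 2 (step 1): P = [2];  Q = [1]
  Insert 7 (step 2): P = [2, 7];  Q = [1, 2]
  Insert 1 (step 3): P = [1, 7] / [2];  Q = [1, 2] / [3]
  Insert 8 (step 4): P = [1, 7, 8] / [2];  Q = [1, 2, 4] / [3]
  Insert 3 (step 5): P = [1, 3, 8] / [2, 7];  Q = [1, 2, 4] / [3, 5]
  Insert 4 (step 6): P = [1, 3, 4] / [2, 7, 8];  Q = [1, 2, 4] / [3, 5, 6]
  Insert 6 (step 7): P = [1, 3, 4, 6] / [2, 7, 8];  Q = [1, 2, 4, 7] / [3, 5, 6]
  Insert 5 (step 8): P = [1, 3, 4, 5] / [2, 6, 8] / [7];  Q = [1, 2, 4, 7] / [3, 5, 6] / [8]
Final shape: (4, 3, 1).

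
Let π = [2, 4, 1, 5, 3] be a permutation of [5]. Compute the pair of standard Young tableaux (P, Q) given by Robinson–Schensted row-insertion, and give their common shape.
P = [1, 3, 5] / [2, 4];  Q = [1, 2, 4] / [3, 5];  common shape = (3, 2)

Row-insert the values π_1, π_2, … into P one at a time, bumping the leftmost entry strictly greater than the inserted value down to the next row. The recording tableau Q records, in position (i, j), the step at which that cell was added to P.
  Insert 2 (step 1): P = [2];  Q = [1]
  Insert 4 (step 2): P = [2, 4];  Q = [1, 2]
  Insert 1 (step 3): P = [1, 4] / [2];  Q = [1, 2] / [3]
  Insert 5 (step 4): P = [1, 4, 5] / [2];  Q = [1, 2, 4] / [3]
  Insert 3 (step 5): P = [1, 3, 5] / [2, 4];  Q = [1, 2, 4] / [3, 5]
Final shape: (3, 2).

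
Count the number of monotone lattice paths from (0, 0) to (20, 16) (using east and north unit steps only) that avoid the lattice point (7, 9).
Number of paths = 6421043310

Total paths from (0, 0) to (20, 16): C(36, 20) = 7307872110. Paths through (7, 9): (paths (0, 0) → (7, 9)) × (paths (7, 9) → (20, 16)) = C(16, 7) · C(20, 13) = 11440 · 77520 = 886828800. Avoidance count = 7307872110 − 886828800 = 6421043310.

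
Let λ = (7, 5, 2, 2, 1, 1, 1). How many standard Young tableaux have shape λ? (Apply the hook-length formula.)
# SYT of shape (7, 5, 2, 2, 1, 1, 1) = 33426624

Hook-length formula: f^λ = n! / Π hook(c), product over all cells c of the Young diagram. For λ = (7, 5, 2, 2, 1, 1, 1), n = 19 boxes. Hook lengths by row (left-to-right, top-to-bottom): [13, 9, 6, 5, 4, 2, 1]; [10, 6, 3, 2, 1]; [6, 2]; [5, 1]; [3]; [2]; [1]. Product of hooks = 3639168000. So f^λ = 19! / 3639168000 = 121645100408832000 / 3639168000 = 33426624.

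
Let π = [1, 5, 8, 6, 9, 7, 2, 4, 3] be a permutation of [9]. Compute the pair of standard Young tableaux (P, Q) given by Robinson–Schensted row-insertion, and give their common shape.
P = [1, 2, 3, 7] / [4, 6] / [5, 9] / [8];  Q = [1, 2, 3, 5] / [4, 6] / [7, 8] / [9];  common shape = (4, 2, 2, 1)

Row-insert the values π_1, π_2, … into P one at a time, bumping the leftmost entry strictly greater than the inserted value down to the next row. The recording tableau Q records, in position (i, j), the step at which that cell was added to P.
  Insert 1 (step 1): P = [1];  Q = [1]
  Insert 5 (step 2): P = [1, 5];  Q = [1, 2]
  Insert 8 (step 3): P = [1, 5, 8];  Q = [1, 2, 3]
  Insert 6 (step 4): P = [1, 5, 6] / [8];  Q = [1, 2, 3] / [4]
  Insert 9 (step 5): P = [1, 5, 6, 9] / [8];  Q = [1, 2, 3, 5] / [4]
  Insert 7 (step 6): P = [1, 5, 6, 7] / [8, 9];  Q = [1, 2, 3, 5] / [4, 6]
  Insert 2 (step 7): P = [1, 2, 6, 7] / [5, 9] / [8];  Q = [1, 2, 3, 5] / [4, 6] / [7]
  Insert 4 (step 8): P = [1, 2, 4, 7] / [5, 6] / [8, 9];  Q = [1, 2, 3, 5] / [4, 6] / [7, 8]
  Insert 3 (step 9): P = [1, 2, 3, 7] / [4, 6] / [5, 9] / [8];  Q = [1, 2, 3, 5] / [4, 6] / [7, 8] / [9]
Final shape: (4, 2, 2, 1).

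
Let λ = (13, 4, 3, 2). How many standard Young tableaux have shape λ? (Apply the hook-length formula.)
# SYT of shape (13, 4, 3, 2) = 41783280

Hook-length formula: f^λ = n! / Π hook(c), product over all cells c of the Young diagram. For λ = (13, 4, 3, 2), n = 22 boxes. Hook lengths by row (left-to-right, top-to-bottom): [16, 15, 13, 11, 9, 8, 7, 6, 5, 4, 3, 2, 1]; [6, 5, 3, 1]; [4, 3, 1]; [2, 1]. Product of hooks = 26900729856000. So f^λ = 22! / 26900729856000 = 1124000727777607680000 / 26900729856000 = 41783280.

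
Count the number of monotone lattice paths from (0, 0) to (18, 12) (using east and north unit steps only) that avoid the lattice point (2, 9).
Number of paths = 86439930

Total paths from (0, 0) to (18, 12): C(30, 18) = 86493225. Paths through (2, 9): (paths (0, 0) → (2, 9)) × (paths (2, 9) → (18, 12)) = C(11, 2) · C(19, 16) = 55 · 969 = 53295. Avoidance count = 86493225 − 53295 = 86439930.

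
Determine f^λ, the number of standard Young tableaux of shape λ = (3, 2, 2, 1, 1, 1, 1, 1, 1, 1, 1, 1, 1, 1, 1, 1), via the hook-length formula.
# SYT of shape (3, 2, 2, 1, 1, 1, 1, 1, 1, 1, 1, 1, 1, 1, 1, 1) = 11305

Hook-length formula: f^λ = n! / Π hook(c), product over all cells c of the Young diagram. For λ = (3, 2, 2, 1, 1, 1, 1, 1, 1, 1, 1, 1, 1, 1, 1, 1), n = 20 boxes. Hook lengths by row (left-to-right, top-to-bottom): [18, 4, 1]; [16, 2]; [15, 1]; [13]; [12]; [11]; [10]; [9]; [8]; [7]; [6]; [5]; [4]; [3]; [2]; [1]. Product of hooks = 215205838848000. So f^λ = 20! / 215205838848000 = 2432902008176640000 / 215205838848000 = 11305.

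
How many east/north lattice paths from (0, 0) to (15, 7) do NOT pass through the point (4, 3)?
Number of paths = 122769

Total paths from (0, 0) to (15, 7): C(22, 15) = 170544. Paths through (4, 3): (paths (0, 0) → (4, 3)) × (paths (4, 3) → (15, 7)) = C(7, 4) · C(15, 11) = 35 · 1365 = 47775. Avoidance count = 170544 − 47775 = 122769.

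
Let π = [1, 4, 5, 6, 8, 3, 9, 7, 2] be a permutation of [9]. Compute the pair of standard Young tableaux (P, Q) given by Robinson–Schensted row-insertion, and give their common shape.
P = [1, 2, 5, 6, 7, 9] / [3, 8] / [4];  Q = [1, 2, 3, 4, 5, 7] / [6, 8] / [9];  common shape = (6, 2, 1)

Row-insert the values π_1, π_2, … into P one at a time, bumping the leftmost entry strictly greater than the inserted value down to the next row. The recording tableau Q records, in position (i, j), the step at which that cell was added to P.
  Insert 1 (step 1): P = [1];  Q = [1]
  Insert 4 (step 2): P = [1, 4];  Q = [1, 2]
  Insert 5 (step 3): P = [1, 4, 5];  Q = [1, 2, 3]
  Insert 6 (step 4): P = [1, 4, 5, 6];  Q = [1, 2, 3, 4]
  Insert 8 (step 5): P = [1, 4, 5, 6, 8];  Q = [1, 2, 3, 4, 5]
  Insert 3 (step 6): P = [1, 3, 5, 6, 8] / [4];  Q = [1, 2, 3, 4, 5] / [6]
  Insert 9 (step 7): P = [1, 3, 5, 6, 8, 9] / [4];  Q = [1, 2, 3, 4, 5, 7] / [6]
  Insert 7 (step 8): P = [1, 3, 5, 6, 7, 9] / [4, 8];  Q = [1, 2, 3, 4, 5, 7] / [6, 8]
  Insert 2 (step 9): P = [1, 2, 5, 6, 7, 9] / [3, 8] / [4];  Q = [1, 2, 3, 4, 5, 7] / [6, 8] / [9]
Final shape: (6, 2, 1).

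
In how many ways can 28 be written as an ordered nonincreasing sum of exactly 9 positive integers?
p(28, 9 parts) = 393

Partitions of n into exactly k parts are in bijection with partitions of n − k into at most k parts (subtract 1 from each part). So p(28, exactly 9) = p(19, parts ≤ 9). Computing via the recurrence p(m, j) = p(m, j−1) + p(m−j, j) gives 393.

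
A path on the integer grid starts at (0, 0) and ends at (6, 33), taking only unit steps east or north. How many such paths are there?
Number of paths = 3262623

A monotone lattice path from (0, 0) to (6, 33) consists of 6 east steps and 33 north steps in some order, so it is determined by which 6 of the 39 steps are east. The count is C(39, 6) = 3262623.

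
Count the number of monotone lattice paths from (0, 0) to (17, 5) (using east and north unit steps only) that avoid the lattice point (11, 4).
Number of paths = 16779

Total paths from (0, 0) to (17, 5): C(22, 17) = 26334. Paths through (11, 4): (paths (0, 0) → (11, 4)) × (paths (11, 4) → (17, 5)) = C(15, 11) · C(7, 6) = 1365 · 7 = 9555. Avoidance count = 26334 − 9555 = 16779.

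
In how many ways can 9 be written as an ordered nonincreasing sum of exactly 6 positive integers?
p(9, 6 parts) = 3

Partitions of n into exactly k parts ↔ partitions of n − k into at most k parts (subtract 1 from each part). For n = 9, k = 6, the partitions are: 4+1+1+1+1+1, 3+2+1+1+1+1, 2+2+2+1+1+1. Count = 3.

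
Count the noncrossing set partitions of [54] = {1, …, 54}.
C_54 = 451959718027953471447609509424

These noncrossing partitions are counted by the Catalan number C_n = (1/(n + 1)) · C(2n, n). For n = 54: C_54 = (1/55) · C(108, 54) = 24857784491537440929618523018320/55 = 451959718027953471447609509424.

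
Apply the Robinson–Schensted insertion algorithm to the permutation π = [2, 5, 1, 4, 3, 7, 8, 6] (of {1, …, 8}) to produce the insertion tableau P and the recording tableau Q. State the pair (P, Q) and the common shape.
P = [1, 3, 6, 8] / [2, 4, 7] / [5];  Q = [1, 2, 6, 7] / [3, 4, 8] / [5];  common shape = (4, 3, 1)

Row-insert the values π_1, π_2, … into P one at a time, bumping the leftmost entry strictly greater than the inserted value down to the next row. The recording tableau Q records, in position (i, j), the step at which that cell was added to P.
  Insert 2 (step 1): P = [2];  Q = [1]
  Insert 5 (step 2): P = [2, 5];  Q = [1, 2]
  Insert 1 (step 3): P = [1, 5] / [2];  Q = [1, 2] / [3]
  Insert 4 (step 4): P = [1, 4] / [2, 5];  Q = [1, 2] / [3, 4]
  Insert 3 (step 5): P = [1, 3] / [2, 4] / [5];  Q = [1, 2] / [3, 4] / [5]
  Insert 7 (step 6): P = [1, 3, 7] / [2, 4] / [5];  Q = [1, 2, 6] / [3, 4] / [5]
  Insert 8 (step 7): P = [1, 3, 7, 8] / [2, 4] / [5];  Q = [1, 2, 6, 7] / [3, 4] / [5]
  Insert 6 (step 8): P = [1, 3, 6, 8] / [2, 4, 7] / [5];  Q = [1, 2, 6, 7] / [3, 4, 8] / [5]
Final shape: (4, 3, 1).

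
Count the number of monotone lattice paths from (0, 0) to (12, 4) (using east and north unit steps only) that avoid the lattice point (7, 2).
Number of paths = 1064

Total paths from (0, 0) to (12, 4): C(16, 12) = 1820. Paths through (7, 2): (paths (0, 0) → (7, 2)) × (paths (7, 2) → (12, 4)) = C(9, 7) · C(7, 5) = 36 · 21 = 756. Avoidance count = 1820 − 756 = 1064.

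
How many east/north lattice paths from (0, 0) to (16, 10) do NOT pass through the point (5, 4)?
Number of paths = 3752359

Total paths from (0, 0) to (16, 10): C(26, 16) = 5311735. Paths through (5, 4): (paths (0, 0) → (5, 4)) × (paths (5, 4) → (16, 10)) = C(9, 5) · C(17, 11) = 126 · 12376 = 1559376. Avoidance count = 5311735 − 1559376 = 3752359.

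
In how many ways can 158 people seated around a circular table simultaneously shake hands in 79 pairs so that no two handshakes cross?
C_79 = 289450081175264899454283846029490767264392230

These noncrossing handshakes are counted by the Catalan number C_n = (1/(n + 1)) · C(2n, n). For n = 79: C_79 = (1/80) · C(158, 79) = 23156006494021191956342707682359261381151378400/80 = 289450081175264899454283846029490767264392230.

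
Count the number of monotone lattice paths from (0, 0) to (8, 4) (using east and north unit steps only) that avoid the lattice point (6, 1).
Number of paths = 425

Total paths from (0, 0) to (8, 4): C(12, 8) = 495. Paths through (6, 1): (paths (0, 0) → (6, 1)) × (paths (6, 1) → (8, 4)) = C(7, 6) · C(5, 2) = 7 · 10 = 70. Avoidance count = 495 − 70 = 425.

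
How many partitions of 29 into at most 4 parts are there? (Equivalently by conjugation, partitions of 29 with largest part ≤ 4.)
p(29, parts ≤ 4) = 270

Use the recurrence p(n, m) = p(n, m−1) + p(n−m, m): either the largest part is < m (count p(n, m−1)) or the largest part is exactly m (remove one copy of m, count p(n−m, m)). With p(0, ·) = 1 this gives p(29, parts ≤ 4) = 270. (By conjugating Young diagrams, this also counts partitions of 29 into at most 4 parts.)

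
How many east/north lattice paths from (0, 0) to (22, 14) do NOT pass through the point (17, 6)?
Number of paths = 3666378411

Total paths from (0, 0) to (22, 14): C(36, 22) = 3796297200. Paths through (17, 6): (paths (0, 0) → (17, 6)) × (paths (17, 6) → (22, 14)) = C(23, 17) · C(13, 5) = 100947 · 1287 = 129918789. Avoidance count = 3796297200 − 129918789 = 3666378411.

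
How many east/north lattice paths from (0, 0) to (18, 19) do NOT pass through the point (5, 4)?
Number of paths = 12954919740

Total paths from (0, 0) to (18, 19): C(37, 18) = 17672631900. Paths through (5, 4): (paths (0, 0) → (5, 4)) × (paths (5, 4) → (18, 19)) = C(9, 5) · C(28, 13) = 126 · 37442160 = 4717712160. Avoidance count = 17672631900 − 4717712160 = 12954919740.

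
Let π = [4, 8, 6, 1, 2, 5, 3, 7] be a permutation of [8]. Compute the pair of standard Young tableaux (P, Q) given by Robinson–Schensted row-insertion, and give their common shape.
P = [1, 2, 3, 7] / [4, 5] / [6] / [8];  Q = [1, 2, 6, 8] / [3, 5] / [4] / [7];  common shape = (4, 2, 1, 1)

Row-insert the values π_1, π_2, … into P one at a time, bumping the leftmost entry strictly greater than the inserted value down to the next row. The recording tableau Q records, in position (i, j), the step at which that cell was added to P.
  Insert 4 (step 1): P = [4];  Q = [1]
  Insert 8 (step 2): P = [4, 8];  Q = [1, 2]
  Insert 6 (step 3): P = [4, 6] / [8];  Q = [1, 2] / [3]
  Insert 1 (step 4): P = [1, 6] / [4] / [8];  Q = [1, 2] / [3] / [4]
  Insert 2 (step 5): P = [1, 2] / [4, 6] / [8];  Q = [1, 2] / [3, 5] / [4]
  Insert 5 (step 6): P = [1, 2, 5] / [4, 6] / [8];  Q = [1, 2, 6] / [3, 5] / [4]
  Insert 3 (step 7): P = [1, 2, 3] / [4, 5] / [6] / [8];  Q = [1, 2, 6] / [3, 5] / [4] / [7]
  Insert 7 (step 8): P = [1, 2, 3, 7] / [4, 5] / [6] / [8];  Q = [1, 2, 6, 8] / [3, 5] / [4] / [7]
Final shape: (4, 2, 1, 1).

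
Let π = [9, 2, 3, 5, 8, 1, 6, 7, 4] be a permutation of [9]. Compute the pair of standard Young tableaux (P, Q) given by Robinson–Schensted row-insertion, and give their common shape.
P = [1, 3, 4, 6, 7] / [2, 5] / [8] / [9];  Q = [1, 3, 4, 5, 8] / [2, 7] / [6] / [9];  common shape = (5, 2, 1, 1)

Row-insert the values π_1, π_2, … into P one at a time, bumping the leftmost entry strictly greater than the inserted value down to the next row. The recording tableau Q records, in position (i, j), the step at which that cell was added to P.
  Insert 9 (step 1): P = [9];  Q = [1]
  Insert 2 (step 2): P = [2] / [9];  Q = [1] / [2]
  Insert 3 (step 3): P = [2, 3] / [9];  Q = [1, 3] / [2]
  Insert 5 (step 4): P = [2, 3, 5] / [9];  Q = [1, 3, 4] / [2]
  Insert 8 (step 5): P = [2, 3, 5, 8] / [9];  Q = [1, 3, 4, 5] / [2]
  Insert 1 (step 6): P = [1, 3, 5, 8] / [2] / [9];  Q = [1, 3, 4, 5] / [2] / [6]
  Insert 6 (step 7): P = [1, 3, 5, 6] / [2, 8] / [9];  Q = [1, 3, 4, 5] / [2, 7] / [6]
  Insert 7 (step 8): P = [1, 3, 5, 6, 7] / [2, 8] / [9];  Q = [1, 3, 4, 5, 8] / [2, 7] / [6]
  Insert 4 (step 9): P = [1, 3, 4, 6, 7] / [2, 5] / [8] / [9];  Q = [1, 3, 4, 5, 8] / [2, 7] / [6] / [9]
Final shape: (5, 2, 1, 1).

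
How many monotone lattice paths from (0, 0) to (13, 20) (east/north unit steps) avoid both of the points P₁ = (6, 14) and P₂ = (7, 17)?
Number of paths = 490604904

Inclusion–exclusion. Total paths: C(33, 13) = 573166440. Through P₁: C(20, 6)·C(13, 7) = 66512160. Through P₂: C(24, 7)·C(9, 6) = 29072736. Since P₁ is strictly southwest of P₂, a monotone path through both must visit P₁ then P₂; paths through both = C(20, 6)·C(4, 1)·C(9, 6) = 13023360. Avoid both = 573166440 − 66512160 − 29072736 + 13023360 = 490604904.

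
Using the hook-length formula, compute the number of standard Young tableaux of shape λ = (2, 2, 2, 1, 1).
# SYT of shape (2, 2, 2, 1, 1) = 28

Hook-length formula: f^λ = n! / Π hook(c), product over all cells c of the Young diagram. For λ = (2, 2, 2, 1, 1), n = 8 boxes. Hook lengths by row (left-to-right, top-to-bottom): [6, 3]; [5, 2]; [4, 1]; [2]; [1]. Product of hooks = 1440. So f^λ = 8! / 1440 = 40320 / 1440 = 28.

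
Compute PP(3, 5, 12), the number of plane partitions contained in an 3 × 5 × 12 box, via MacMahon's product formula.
PP(3, 5, 12) = 4892876352

Evaluate the triple product over i = 1..3, j = 1..5, k = 1..12. The factors are (2/1) · (3/2) · (4/3) · (5/4) · (6/5) · (7/6) · (8/7) · (9/8) · … (180 factors total). The numerators and denominators telescope so the product is an integer; carrying out the multiplication exactly gives PP(3, 5, 12) = 4892876352.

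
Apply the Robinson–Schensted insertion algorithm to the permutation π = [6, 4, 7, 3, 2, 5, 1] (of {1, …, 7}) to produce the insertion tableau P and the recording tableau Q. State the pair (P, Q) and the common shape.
P = [1, 5] / [2, 7] / [3] / [4] / [6];  Q = [1, 3] / [2, 6] / [4] / [5] / [7];  common shape = (2, 2, 1, 1, 1)

Row-insert the values π_1, π_2, … into P one at a time, bumping the leftmost entry strictly greater than the inserted value down to the next row. The recording tableau Q records, in position (i, j), the step at which that cell was added to P.
  Insert 6 (step 1): P = [6];  Q = [1]
  Insert 4 (step 2): P = [4] / [6];  Q = [1] / [2]
  Insert 7 (step 3): P = [4, 7] / [6];  Q = [1, 3] / [2]
  Insert 3 (step 4): P = [3, 7] / [4] / [6];  Q = [1, 3] / [2] / [4]
  Insert 2 (step 5): P = [2, 7] / [3] / [4] / [6];  Q = [1, 3] / [2] / [4] / [5]
  Insert 5 (step 6): P = [2, 5] / [3, 7] / [4] / [6];  Q = [1, 3] / [2, 6] / [4] / [5]
  Insert 1 (step 7): P = [1, 5] / [2, 7] / [3] / [4] / [6];  Q = [1, 3] / [2, 6] / [4] / [5] / [7]
Final shape: (2, 2, 1, 1, 1).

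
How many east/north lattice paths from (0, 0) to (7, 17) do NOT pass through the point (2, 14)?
Number of paths = 339384

Total paths from (0, 0) to (7, 17): C(24, 7) = 346104. Paths through (2, 14): (paths (0, 0) → (2, 14)) × (paths (2, 14) → (7, 17)) = C(16, 2) · C(8, 5) = 120 · 56 = 6720. Avoidance count = 346104 − 6720 = 339384.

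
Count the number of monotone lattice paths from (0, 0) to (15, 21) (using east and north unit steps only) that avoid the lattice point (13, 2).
Number of paths = 5567880510

Total paths from (0, 0) to (15, 21): C(36, 15) = 5567902560. Paths through (13, 2): (paths (0, 0) → (13, 2)) × (paths (13, 2) → (15, 21)) = C(15, 13) · C(21, 2) = 105 · 210 = 22050. Avoidance count = 5567902560 − 22050 = 5567880510.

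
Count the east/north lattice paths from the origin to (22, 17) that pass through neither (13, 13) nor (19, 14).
Number of paths = 28664588810

Inclusion–exclusion. Total paths: C(39, 22) = 51021117810. Through P₁: C(26, 13)·C(13, 9) = 7436429000. Through P₂: C(33, 19)·C(6, 3) = 16376184000. Since P₁ is strictly southwest of P₂, a monotone path through both must visit P₁ then P₂; paths through both = C(26, 13)·C(7, 6)·C(6, 3) = 1456084000. Avoid both = 51021117810 − 7436429000 − 16376184000 + 1456084000 = 28664588810.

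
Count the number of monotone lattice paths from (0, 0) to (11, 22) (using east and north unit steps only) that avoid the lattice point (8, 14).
Number of paths = 140774670

Total paths from (0, 0) to (11, 22): C(33, 11) = 193536720. Paths through (8, 14): (paths (0, 0) → (8, 14)) × (paths (8, 14) → (11, 22)) = C(22, 8) · C(11, 3) = 319770 · 165 = 52762050. Avoidance count = 193536720 − 52762050 = 140774670.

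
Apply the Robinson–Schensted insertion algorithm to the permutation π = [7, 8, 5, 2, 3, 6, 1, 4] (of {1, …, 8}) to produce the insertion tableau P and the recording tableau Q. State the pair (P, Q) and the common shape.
P = [1, 3, 4] / [2, 6] / [5, 8] / [7];  Q = [1, 2, 6] / [3, 5] / [4, 8] / [7];  common shape = (3, 2, 2, 1)

Row-insert the values π_1, π_2, … into P one at a time, bumping the leftmost entry strictly greater than the inserted value down to the next row. The recording tableau Q records, in position (i, j), the step at which that cell was added to P.
  Insert 7 (step 1): P = [7];  Q = [1]
  Insert 8 (step 2): P = [7, 8];  Q = [1, 2]
  Insert 5 (step 3): P = [5, 8] / [7];  Q = [1, 2] / [3]
  Insert 2 (step 4): P = [2, 8] / [5] / [7];  Q = [1, 2] / [3] / [4]
  Insert 3 (step 5): P = [2, 3] / [5, 8] / [7];  Q = [1, 2] / [3, 5] / [4]
  Insert 6 (step 6): P = [2, 3, 6] / [5, 8] / [7];  Q = [1, 2, 6] / [3, 5] / [4]
  Insert 1 (step 7): P = [1, 3, 6] / [2, 8] / [5] / [7];  Q = [1, 2, 6] / [3, 5] / [4] / [7]
  Insert 4 (step 8): P = [1, 3, 4] / [2, 6] / [5, 8] / [7];  Q = [1, 2, 6] / [3, 5] / [4, 8] / [7]
Final shape: (3, 2, 2, 1).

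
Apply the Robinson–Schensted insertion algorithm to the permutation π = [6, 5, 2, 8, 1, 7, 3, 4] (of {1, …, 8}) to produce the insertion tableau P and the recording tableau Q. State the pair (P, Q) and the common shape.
P = [1, 3, 4] / [2, 7] / [5, 8] / [6];  Q = [1, 4, 8] / [2, 6] / [3, 7] / [5];  common shape = (3, 2, 2, 1)

Row-insert the values π_1, π_2, … into P one at a time, bumping the leftmost entry strictly greater than the inserted value down to the next row. The recording tableau Q records, in position (i, j), the step at which that cell was added to P.
  Insert 6 (step 1): P = [6];  Q = [1]
  Insert 5 (step 2): P = [5] / [6];  Q = [1] / [2]
  Insert 2 (step 3): P = [2] / [5] / [6];  Q = [1] / [2] / [3]
  Insert 8 (step 4): P = [2, 8] / [5] / [6];  Q = [1, 4] / [2] / [3]
  Insert 1 (step 5): P = [1, 8] / [2] / [5] / [6];  Q = [1, 4] / [2] / [3] / [5]
  Insert 7 (step 6): P = [1, 7] / [2, 8] / [5] / [6];  Q = [1, 4] / [2, 6] / [3] / [5]
  Insert 3 (step 7): P = [1, 3] / [2, 7] / [5, 8] / [6];  Q = [1, 4] / [2, 6] / [3, 7] / [5]
  Insert 4 (step 8): P = [1, 3, 4] / [2, 7] / [5, 8] / [6];  Q = [1, 4, 8] / [2, 6] / [3, 7] / [5]
Final shape: (3, 2, 2, 1).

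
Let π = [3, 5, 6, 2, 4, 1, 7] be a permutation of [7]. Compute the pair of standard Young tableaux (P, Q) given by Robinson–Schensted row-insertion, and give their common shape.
P = [1, 4, 6, 7] / [2, 5] / [3];  Q = [1, 2, 3, 7] / [4, 5] / [6];  common shape = (4, 2, 1)

Row-insert the values π_1, π_2, … into P one at a time, bumping the leftmost entry strictly greater than the inserted value down to the next row. The recording tableau Q records, in position (i, j), the step at which that cell was added to P.
  Insert 3 (step 1): P = [3];  Q = [1]
  Insert 5 (step 2): P = [3, 5];  Q = [1, 2]
  Insert 6 (step 3): P = [3, 5, 6];  Q = [1, 2, 3]
  Insert 2 (step 4): P = [2, 5, 6] / [3];  Q = [1, 2, 3] / [4]
  Insert 4 (step 5): P = [2, 4, 6] / [3, 5];  Q = [1, 2, 3] / [4, 5]
  Insert 1 (step 6): P = [1, 4, 6] / [2, 5] / [3];  Q = [1, 2, 3] / [4, 5] / [6]
  Insert 7 (step 7): P = [1, 4, 6, 7] / [2, 5] / [3];  Q = [1, 2, 3, 7] / [4, 5] / [6]
Final shape: (4, 2, 1).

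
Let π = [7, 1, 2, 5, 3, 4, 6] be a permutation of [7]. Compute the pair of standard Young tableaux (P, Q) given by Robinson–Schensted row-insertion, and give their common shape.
P = [1, 2, 3, 4, 6] / [5] / [7];  Q = [1, 3, 4, 6, 7] / [2] / [5];  common shape = (5, 1, 1)

Row-insert the values π_1, π_2, … into P one at a time, bumping the leftmost entry strictly greater than the inserted value down to the next row. The recording tableau Q records, in position (i, j), the step at which that cell was added to P.
  Insert 7 (step 1): P = [7];  Q = [1]
  Insert 1 (step 2): P = [1] / [7];  Q = [1] / [2]
  Insert 2 (step 3): P = [1, 2] / [7];  Q = [1, 3] / [2]
  Insert 5 (step 4): P = [1, 2, 5] / [7];  Q = [1, 3, 4] / [2]
  Insert 3 (step 5): P = [1, 2, 3] / [5] / [7];  Q = [1, 3, 4] / [2] / [5]
  Insert 4 (step 6): P = [1, 2, 3, 4] / [5] / [7];  Q = [1, 3, 4, 6] / [2] / [5]
  Insert 6 (step 7): P = [1, 2, 3, 4, 6] / [5] / [7];  Q = [1, 3, 4, 6, 7] / [2] / [5]
Final shape: (5, 1, 1).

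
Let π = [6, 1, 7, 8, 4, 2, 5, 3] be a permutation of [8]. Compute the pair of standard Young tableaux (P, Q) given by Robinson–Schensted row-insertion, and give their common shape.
P = [1, 2, 3] / [4, 5, 8] / [6, 7];  Q = [1, 3, 4] / [2, 5, 7] / [6, 8];  common shape = (3, 3, 2)

Row-insert the values π_1, π_2, … into P one at a time, bumping the leftmost entry strictly greater than the inserted value down to the next row. The recording tableau Q records, in position (i, j), the step at which that cell was added to P.
  Insert 6 (step 1): P = [6];  Q = [1]
  Insert 1 (step 2): P = [1] / [6];  Q = [1] / [2]
  Insert 7 (step 3): P = [1, 7] / [6];  Q = [1, 3] / [2]
  Insert 8 (step 4): P = [1, 7, 8] / [6];  Q = [1, 3, 4] / [2]
  Insert 4 (step 5): P = [1, 4, 8] / [6, 7];  Q = [1, 3, 4] / [2, 5]
  Insert 2 (step 6): P = [1, 2, 8] / [4, 7] / [6];  Q = [1, 3, 4] / [2, 5] / [6]
  Insert 5 (step 7): P = [1, 2, 5] / [4, 7, 8] / [6];  Q = [1, 3, 4] / [2, 5, 7] / [6]
  Insert 3 (step 8): P = [1, 2, 3] / [4, 5, 8] / [6, 7];  Q = [1, 3, 4] / [2, 5, 7] / [6, 8]
Final shape: (3, 3, 2).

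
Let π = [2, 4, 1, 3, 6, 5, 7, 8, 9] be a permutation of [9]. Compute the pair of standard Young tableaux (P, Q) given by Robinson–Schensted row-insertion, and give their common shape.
P = [1, 3, 5, 7, 8, 9] / [2, 4, 6];  Q = [1, 2, 5, 7, 8, 9] / [3, 4, 6];  common shape = (6, 3)

Row-insert the values π_1, π_2, … into P one at a time, bumping the leftmost entry strictly greater than the inserted value down to the next row. The recording tableau Q records, in position (i, j), the step at which that cell was added to P.
  Insert 2 (step 1): P = [2];  Q = [1]
  Insert 4 (step 2): P = [2, 4];  Q = [1, 2]
  Insert 1 (step 3): P = [1, 4] / [2];  Q = [1, 2] / [3]
  Insert 3 (step 4): P = [1, 3] / [2, 4];  Q = [1, 2] / [3, 4]
  Insert 6 (step 5): P = [1, 3, 6] / [2, 4];  Q = [1, 2, 5] / [3, 4]
  Insert 5 (step 6): P = [1, 3, 5] / [2, 4, 6];  Q = [1, 2, 5] / [3, 4, 6]
  Insert 7 (step 7): P = [1, 3, 5, 7] / [2, 4, 6];  Q = [1, 2, 5, 7] / [3, 4, 6]
  Insert 8 (step 8): P = [1, 3, 5, 7, 8] / [2, 4, 6];  Q = [1, 2, 5, 7, 8] / [3, 4, 6]
  Insert 9 (step 9): P = [1, 3, 5, 7, 8, 9] / [2, 4, 6];  Q = [1, 2, 5, 7, 8, 9] / [3, 4, 6]
Final shape: (6, 3).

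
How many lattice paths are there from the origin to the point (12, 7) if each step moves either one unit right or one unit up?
Number of paths = 50388

A monotone lattice path from (0, 0) to (12, 7) consists of 12 east steps and 7 north steps in some order, so it is determined by which 12 of the 19 steps are east. The count is C(19, 12) = 50388.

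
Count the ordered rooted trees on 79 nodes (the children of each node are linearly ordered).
C_78 = 73745243611532458459690151854647329239335600

These ordered rooted trees are counted by the Catalan number C_n = (1/(n + 1)) · C(2n, n). For n = 78: C_78 = (1/79) · C(156, 78) = 5825874245311064218315521996517139009907512400/79 = 73745243611532458459690151854647329239335600.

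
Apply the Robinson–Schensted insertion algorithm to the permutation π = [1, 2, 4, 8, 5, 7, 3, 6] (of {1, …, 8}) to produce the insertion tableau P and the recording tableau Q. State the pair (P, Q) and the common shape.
P = [1, 2, 3, 5, 6] / [4, 7] / [8];  Q = [1, 2, 3, 4, 6] / [5, 8] / [7];  common shape = (5, 2, 1)

Row-insert the values π_1, π_2, … into P one at a time, bumping the leftmost entry strictly greater than the inserted value down to the next row. The recording tableau Q records, in position (i, j), the step at which that cell was added to P.
  Insert 1 (step 1): P = [1];  Q = [1]
  Insert 2 (step 2): P = [1, 2];  Q = [1, 2]
  Insert 4 (step 3): P = [1, 2, 4];  Q = [1, 2, 3]
  Insert 8 (step 4): P = [1, 2, 4, 8];  Q = [1, 2, 3, 4]
  Insert 5 (step 5): P = [1, 2, 4, 5] / [8];  Q = [1, 2, 3, 4] / [5]
  Insert 7 (step 6): P = [1, 2, 4, 5, 7] / [8];  Q = [1, 2, 3, 4, 6] / [5]
  Insert 3 (step 7): P = [1, 2, 3, 5, 7] / [4] / [8];  Q = [1, 2, 3, 4, 6] / [5] / [7]
  Insert 6 (step 8): P = [1, 2, 3, 5, 6] / [4, 7] / [8];  Q = [1, 2, 3, 4, 6] / [5, 8] / [7]
Final shape: (5, 2, 1).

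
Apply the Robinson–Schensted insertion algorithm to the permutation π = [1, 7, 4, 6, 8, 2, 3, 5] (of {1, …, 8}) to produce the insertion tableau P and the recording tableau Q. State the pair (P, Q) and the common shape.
P = [1, 2, 3, 5] / [4, 6, 8] / [7];  Q = [1, 2, 4, 5] / [3, 7, 8] / [6];  common shape = (4, 3, 1)

Row-insert the values π_1, π_2, … into P one at a time, bumping the leftmost entry strictly greater than the inserted value down to the next row. The recording tableau Q records, in position (i, j), the step at which that cell was added to P.
  Insert 1 (step 1): P = [1];  Q = [1]
  Insert 7 (step 2): P = [1, 7];  Q = [1, 2]
  Insert 4 (step 3): P = [1, 4] / [7];  Q = [1, 2] / [3]
  Insert 6 (step 4): P = [1, 4, 6] / [7];  Q = [1, 2, 4] / [3]
  Insert 8 (step 5): P = [1, 4, 6, 8] / [7];  Q = [1, 2, 4, 5] / [3]
  Insert 2 (step 6): P = [1, 2, 6, 8] / [4] / [7];  Q = [1, 2, 4, 5] / [3] / [6]
  Insert 3 (step 7): P = [1, 2, 3, 8] / [4, 6] / [7];  Q = [1, 2, 4, 5] / [3, 7] / [6]
  Insert 5 (step 8): P = [1, 2, 3, 5] / [4, 6, 8] / [7];  Q = [1, 2, 4, 5] / [3, 7, 8] / [6]
Final shape: (4, 3, 1).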